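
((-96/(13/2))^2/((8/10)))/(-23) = -46080/3887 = -11.85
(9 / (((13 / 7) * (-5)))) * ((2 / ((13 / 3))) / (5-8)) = 126 / 845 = 0.15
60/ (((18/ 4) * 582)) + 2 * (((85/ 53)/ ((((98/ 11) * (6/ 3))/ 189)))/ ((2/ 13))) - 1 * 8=213.17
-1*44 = -44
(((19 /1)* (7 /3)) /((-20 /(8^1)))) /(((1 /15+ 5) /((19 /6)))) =-133 /12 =-11.08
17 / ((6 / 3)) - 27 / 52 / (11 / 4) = 2377 / 286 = 8.31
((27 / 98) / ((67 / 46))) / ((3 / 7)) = 207 / 469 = 0.44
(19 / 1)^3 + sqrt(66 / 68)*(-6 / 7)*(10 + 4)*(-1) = 6*sqrt(1122) / 17 + 6859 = 6870.82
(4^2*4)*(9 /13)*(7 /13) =4032 /169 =23.86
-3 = -3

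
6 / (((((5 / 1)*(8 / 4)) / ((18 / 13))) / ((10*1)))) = 108 / 13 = 8.31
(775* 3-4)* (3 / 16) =6963 / 16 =435.19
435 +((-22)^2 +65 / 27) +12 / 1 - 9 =24959 / 27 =924.41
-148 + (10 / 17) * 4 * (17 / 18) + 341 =1757 / 9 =195.22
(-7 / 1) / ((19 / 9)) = -63 / 19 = -3.32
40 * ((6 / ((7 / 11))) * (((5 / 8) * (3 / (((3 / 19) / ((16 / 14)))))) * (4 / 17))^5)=20918084352000000 / 167044756193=125224.43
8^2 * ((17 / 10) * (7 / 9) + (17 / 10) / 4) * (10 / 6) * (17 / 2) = 42772 / 27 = 1584.15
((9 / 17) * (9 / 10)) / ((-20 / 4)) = -81 / 850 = -0.10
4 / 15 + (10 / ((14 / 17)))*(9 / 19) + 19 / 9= 48656 / 5985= 8.13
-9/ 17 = -0.53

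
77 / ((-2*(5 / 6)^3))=-8316 / 125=-66.53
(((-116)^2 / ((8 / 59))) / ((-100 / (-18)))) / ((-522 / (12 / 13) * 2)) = -5133 / 325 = -15.79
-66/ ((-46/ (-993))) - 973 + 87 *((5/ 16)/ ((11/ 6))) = -4823009/ 2024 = -2382.91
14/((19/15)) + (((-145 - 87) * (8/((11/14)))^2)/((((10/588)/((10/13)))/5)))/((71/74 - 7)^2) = -296711886559970/1990563861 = -149059.22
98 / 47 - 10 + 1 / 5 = -1813 / 235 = -7.71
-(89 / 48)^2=-7921 / 2304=-3.44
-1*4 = -4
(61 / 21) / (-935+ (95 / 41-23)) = -2501 / 822843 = -0.00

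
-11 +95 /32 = -257 /32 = -8.03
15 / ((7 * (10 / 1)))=3 / 14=0.21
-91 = -91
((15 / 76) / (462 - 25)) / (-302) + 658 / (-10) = -3299877971 / 50150120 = -65.80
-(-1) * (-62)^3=-238328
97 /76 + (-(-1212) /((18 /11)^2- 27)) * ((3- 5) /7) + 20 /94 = 385752869 /24528924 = 15.73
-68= -68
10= 10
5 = 5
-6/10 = -3/5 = -0.60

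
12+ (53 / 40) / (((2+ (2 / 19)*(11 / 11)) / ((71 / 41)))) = 858697 / 65600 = 13.09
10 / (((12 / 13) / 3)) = 65 / 2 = 32.50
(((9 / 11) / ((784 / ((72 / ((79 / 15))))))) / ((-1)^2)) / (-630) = -27 / 1192268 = -0.00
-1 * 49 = -49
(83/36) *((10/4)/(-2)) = -415/144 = -2.88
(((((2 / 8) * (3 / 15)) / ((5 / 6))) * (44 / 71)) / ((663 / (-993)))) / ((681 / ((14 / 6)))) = -50974 / 267139275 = -0.00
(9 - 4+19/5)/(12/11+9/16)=7744/1455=5.32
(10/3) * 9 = 30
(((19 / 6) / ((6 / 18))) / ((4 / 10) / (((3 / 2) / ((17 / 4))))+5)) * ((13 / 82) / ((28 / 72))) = 33345 / 52808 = 0.63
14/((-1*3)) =-14/3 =-4.67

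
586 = 586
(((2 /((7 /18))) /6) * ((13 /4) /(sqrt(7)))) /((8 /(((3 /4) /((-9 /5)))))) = -65 * sqrt(7) /3136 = -0.05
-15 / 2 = -7.50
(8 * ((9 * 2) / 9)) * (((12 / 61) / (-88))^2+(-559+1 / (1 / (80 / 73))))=-293391440684 / 32867593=-8926.47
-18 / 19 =-0.95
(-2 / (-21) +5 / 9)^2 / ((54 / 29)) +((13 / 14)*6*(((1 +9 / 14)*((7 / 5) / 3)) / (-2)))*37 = -168875977 / 2143260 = -78.79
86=86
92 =92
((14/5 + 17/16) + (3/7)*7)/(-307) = -549/24560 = -0.02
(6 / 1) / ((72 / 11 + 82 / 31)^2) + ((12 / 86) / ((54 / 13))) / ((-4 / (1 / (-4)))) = 1111939285 / 15204387888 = 0.07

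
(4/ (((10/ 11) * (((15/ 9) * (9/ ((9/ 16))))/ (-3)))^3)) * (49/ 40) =-47544651/ 5120000000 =-0.01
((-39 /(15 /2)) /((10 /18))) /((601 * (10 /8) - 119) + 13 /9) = -8424 /570325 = -0.01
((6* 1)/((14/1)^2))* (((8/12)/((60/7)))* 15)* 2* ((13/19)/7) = 13/1862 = 0.01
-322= -322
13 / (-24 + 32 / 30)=-195 / 344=-0.57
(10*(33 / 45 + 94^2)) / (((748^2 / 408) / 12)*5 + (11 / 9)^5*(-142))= 480.01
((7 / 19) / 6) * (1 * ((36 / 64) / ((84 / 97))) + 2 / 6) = 1321 / 21888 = 0.06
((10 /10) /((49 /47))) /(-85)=-47 /4165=-0.01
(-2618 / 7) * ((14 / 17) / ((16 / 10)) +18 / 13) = -18469 / 26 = -710.35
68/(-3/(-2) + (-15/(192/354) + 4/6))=-2.67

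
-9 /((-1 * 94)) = 9 /94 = 0.10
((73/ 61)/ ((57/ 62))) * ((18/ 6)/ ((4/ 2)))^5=183303/ 18544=9.88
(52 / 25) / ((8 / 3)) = 39 / 50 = 0.78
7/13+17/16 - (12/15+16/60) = 1667/3120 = 0.53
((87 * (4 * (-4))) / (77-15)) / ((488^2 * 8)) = -87 / 7382464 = -0.00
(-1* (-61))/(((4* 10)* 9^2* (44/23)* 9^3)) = 1403/103926240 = 0.00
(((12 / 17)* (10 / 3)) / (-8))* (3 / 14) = -15 / 238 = -0.06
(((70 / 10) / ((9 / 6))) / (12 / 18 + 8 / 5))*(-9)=-315 / 17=-18.53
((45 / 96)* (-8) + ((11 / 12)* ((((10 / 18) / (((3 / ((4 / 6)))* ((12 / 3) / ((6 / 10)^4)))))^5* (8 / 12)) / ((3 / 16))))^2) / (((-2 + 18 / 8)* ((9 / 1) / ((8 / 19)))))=-81472098827362060546874758 / 116097740828990936279296875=-0.70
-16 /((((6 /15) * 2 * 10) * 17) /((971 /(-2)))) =971 /17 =57.12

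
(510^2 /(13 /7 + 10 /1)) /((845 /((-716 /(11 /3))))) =-782172720 /154297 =-5069.27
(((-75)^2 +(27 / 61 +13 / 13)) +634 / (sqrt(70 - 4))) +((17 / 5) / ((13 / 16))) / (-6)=317 * sqrt(66) / 33 +66918239 / 11895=5703.79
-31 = -31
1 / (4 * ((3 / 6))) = 1 / 2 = 0.50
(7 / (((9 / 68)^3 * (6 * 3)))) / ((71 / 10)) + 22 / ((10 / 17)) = 61.02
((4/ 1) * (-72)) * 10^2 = -28800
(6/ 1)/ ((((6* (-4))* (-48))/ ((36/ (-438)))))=-1/ 2336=-0.00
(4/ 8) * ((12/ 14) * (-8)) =-24/ 7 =-3.43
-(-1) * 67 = 67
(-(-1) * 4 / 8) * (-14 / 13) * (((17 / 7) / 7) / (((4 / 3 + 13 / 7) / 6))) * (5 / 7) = -1530 / 6097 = -0.25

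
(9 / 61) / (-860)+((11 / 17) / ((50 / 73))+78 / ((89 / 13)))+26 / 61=5065528597 / 396859900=12.76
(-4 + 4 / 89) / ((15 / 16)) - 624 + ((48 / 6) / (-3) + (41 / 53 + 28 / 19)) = -281702173 / 448115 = -628.64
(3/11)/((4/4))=3/11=0.27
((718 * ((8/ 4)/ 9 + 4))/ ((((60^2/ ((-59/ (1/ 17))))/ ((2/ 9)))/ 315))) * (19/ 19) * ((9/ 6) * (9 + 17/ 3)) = -526792651/ 405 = -1300722.60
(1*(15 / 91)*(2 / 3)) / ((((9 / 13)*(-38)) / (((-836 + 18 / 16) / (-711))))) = -33395 / 6808536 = -0.00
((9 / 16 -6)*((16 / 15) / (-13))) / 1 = 29 / 65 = 0.45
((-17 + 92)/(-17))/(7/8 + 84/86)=-2.38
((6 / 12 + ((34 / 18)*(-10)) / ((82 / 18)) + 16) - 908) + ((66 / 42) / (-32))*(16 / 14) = -7197865 / 8036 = -895.70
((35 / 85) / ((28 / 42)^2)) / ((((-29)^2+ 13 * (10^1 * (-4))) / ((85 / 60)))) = 7 / 1712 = 0.00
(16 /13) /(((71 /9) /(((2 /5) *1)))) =288 /4615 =0.06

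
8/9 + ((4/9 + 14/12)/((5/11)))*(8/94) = 2518/2115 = 1.19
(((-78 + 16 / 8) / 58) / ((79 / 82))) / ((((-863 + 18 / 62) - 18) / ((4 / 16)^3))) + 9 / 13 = 9007352945 / 13010167456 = 0.69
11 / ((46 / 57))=627 / 46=13.63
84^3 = 592704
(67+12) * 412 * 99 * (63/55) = 3690943.20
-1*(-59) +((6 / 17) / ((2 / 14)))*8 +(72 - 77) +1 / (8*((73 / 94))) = 366967 / 4964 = 73.93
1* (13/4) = 13/4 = 3.25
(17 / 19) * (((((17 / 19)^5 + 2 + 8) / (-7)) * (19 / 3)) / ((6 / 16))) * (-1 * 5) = 114.13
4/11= 0.36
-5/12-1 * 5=-5.42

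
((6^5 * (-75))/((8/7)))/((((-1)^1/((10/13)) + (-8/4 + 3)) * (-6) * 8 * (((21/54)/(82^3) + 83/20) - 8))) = 251217045000/27292711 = 9204.55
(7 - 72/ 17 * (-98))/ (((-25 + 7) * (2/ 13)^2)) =-1212575/ 1224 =-990.67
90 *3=270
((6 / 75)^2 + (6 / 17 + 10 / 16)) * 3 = 251007 / 85000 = 2.95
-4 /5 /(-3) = 4 /15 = 0.27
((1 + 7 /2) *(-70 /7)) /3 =-15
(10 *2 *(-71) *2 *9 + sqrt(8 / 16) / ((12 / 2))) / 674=-12780 / 337 + sqrt(2) / 8088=-37.92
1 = 1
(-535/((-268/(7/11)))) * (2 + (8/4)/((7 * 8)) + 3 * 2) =120375/11792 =10.21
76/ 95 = 4/ 5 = 0.80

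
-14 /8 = -1.75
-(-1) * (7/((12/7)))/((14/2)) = 7/12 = 0.58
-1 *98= -98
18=18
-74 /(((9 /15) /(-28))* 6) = 5180 /9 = 575.56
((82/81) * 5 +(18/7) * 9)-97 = -39007/567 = -68.80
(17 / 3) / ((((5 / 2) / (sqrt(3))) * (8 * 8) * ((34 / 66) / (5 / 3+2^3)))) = 319 * sqrt(3) / 480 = 1.15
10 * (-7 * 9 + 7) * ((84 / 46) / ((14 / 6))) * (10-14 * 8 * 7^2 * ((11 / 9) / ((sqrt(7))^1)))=-100800 / 23 + 9658880 * sqrt(7) / 23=1106704.11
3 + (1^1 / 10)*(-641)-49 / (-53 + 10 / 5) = -30671 / 510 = -60.14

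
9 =9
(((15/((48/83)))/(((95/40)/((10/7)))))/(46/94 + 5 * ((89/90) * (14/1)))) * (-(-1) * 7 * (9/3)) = 2633175/560272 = 4.70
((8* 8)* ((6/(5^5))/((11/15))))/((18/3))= 0.03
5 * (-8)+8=-32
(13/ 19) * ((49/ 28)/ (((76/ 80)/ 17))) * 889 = 6876415/ 361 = 19048.24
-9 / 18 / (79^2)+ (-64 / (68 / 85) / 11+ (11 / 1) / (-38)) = -9864005 / 1304369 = -7.56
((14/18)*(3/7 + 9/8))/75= 29/1800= 0.02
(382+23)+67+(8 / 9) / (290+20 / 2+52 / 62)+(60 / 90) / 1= 19836526 / 41967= 472.67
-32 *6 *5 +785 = -175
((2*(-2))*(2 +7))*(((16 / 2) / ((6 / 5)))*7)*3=-5040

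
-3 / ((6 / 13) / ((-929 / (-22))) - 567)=12077 / 2282509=0.01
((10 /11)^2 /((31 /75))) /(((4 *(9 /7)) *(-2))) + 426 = 9583181 /22506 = 425.81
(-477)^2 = 227529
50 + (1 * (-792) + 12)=-730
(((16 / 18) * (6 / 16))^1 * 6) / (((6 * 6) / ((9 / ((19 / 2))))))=1 / 19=0.05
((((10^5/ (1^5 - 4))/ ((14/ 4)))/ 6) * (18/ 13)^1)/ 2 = -100000/ 91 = -1098.90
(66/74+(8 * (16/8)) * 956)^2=320339020225/1369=233994901.55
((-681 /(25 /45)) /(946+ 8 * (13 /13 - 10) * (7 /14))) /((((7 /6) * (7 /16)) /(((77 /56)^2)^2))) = -269204067 /28537600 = -9.43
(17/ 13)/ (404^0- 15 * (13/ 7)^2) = -833/ 32318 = -0.03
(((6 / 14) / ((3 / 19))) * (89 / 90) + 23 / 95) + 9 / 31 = 1193567 / 371070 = 3.22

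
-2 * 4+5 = -3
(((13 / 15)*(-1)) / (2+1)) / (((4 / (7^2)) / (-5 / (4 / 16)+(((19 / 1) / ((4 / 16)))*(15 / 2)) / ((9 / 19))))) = -226135 / 54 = -4187.69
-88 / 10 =-44 / 5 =-8.80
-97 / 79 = -1.23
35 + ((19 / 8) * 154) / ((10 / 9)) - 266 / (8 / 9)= 2597 / 40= 64.92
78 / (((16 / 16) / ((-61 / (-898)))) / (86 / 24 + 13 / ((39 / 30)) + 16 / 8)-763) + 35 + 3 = 329435324 / 8692765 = 37.90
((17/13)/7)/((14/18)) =153/637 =0.24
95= 95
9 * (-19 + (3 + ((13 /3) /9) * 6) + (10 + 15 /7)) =-61 /7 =-8.71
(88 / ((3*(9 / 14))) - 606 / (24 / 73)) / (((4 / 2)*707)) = -194143 / 152712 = -1.27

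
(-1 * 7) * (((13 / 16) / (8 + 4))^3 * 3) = -15379 / 2359296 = -0.01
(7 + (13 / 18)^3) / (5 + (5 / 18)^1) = 43021 / 30780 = 1.40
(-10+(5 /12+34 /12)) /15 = -9 /20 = -0.45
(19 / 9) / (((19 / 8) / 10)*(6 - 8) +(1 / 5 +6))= 760 / 2061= 0.37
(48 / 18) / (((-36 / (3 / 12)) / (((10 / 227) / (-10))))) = 1 / 12258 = 0.00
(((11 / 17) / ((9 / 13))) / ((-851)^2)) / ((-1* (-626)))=143 / 69362523378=0.00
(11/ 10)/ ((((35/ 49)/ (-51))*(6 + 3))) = -1309/ 150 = -8.73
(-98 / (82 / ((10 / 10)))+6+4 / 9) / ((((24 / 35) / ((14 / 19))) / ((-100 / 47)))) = -11864125 / 988551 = -12.00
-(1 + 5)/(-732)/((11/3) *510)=1/228140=0.00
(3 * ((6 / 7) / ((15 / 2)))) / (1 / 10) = 24 / 7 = 3.43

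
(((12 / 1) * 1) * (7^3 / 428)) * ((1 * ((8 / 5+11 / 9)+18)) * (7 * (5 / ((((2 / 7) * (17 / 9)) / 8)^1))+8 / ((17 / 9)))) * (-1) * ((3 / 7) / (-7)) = 58322628 / 9095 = 6412.60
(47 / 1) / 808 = 47 / 808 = 0.06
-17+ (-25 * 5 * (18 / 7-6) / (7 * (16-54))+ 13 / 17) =-282456 / 15827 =-17.85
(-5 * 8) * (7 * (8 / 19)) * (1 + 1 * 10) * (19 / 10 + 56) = -75087.16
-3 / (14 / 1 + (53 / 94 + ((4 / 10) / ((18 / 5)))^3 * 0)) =-282 / 1369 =-0.21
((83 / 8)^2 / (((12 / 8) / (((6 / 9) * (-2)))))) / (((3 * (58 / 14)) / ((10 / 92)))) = -241115 / 288144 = -0.84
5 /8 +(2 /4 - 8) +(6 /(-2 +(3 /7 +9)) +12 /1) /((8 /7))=901 /208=4.33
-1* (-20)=20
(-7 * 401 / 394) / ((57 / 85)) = -238595 / 22458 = -10.62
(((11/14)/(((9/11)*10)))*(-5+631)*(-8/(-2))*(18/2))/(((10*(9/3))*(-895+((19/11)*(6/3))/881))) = -0.08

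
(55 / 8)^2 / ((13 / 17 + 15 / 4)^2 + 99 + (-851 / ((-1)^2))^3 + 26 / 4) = -874225 / 11398990934972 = -0.00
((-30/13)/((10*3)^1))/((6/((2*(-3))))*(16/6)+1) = 3/65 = 0.05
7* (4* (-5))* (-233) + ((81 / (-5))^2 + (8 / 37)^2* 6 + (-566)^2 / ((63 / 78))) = 308702419889 / 718725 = 429513.96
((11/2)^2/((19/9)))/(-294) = -363/7448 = -0.05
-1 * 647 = -647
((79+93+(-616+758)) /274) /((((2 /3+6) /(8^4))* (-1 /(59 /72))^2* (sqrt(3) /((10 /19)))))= 17488544* sqrt(3) /210843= 143.67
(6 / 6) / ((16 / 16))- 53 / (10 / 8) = -207 / 5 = -41.40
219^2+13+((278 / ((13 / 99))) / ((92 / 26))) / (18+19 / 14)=299214596 / 6233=48004.91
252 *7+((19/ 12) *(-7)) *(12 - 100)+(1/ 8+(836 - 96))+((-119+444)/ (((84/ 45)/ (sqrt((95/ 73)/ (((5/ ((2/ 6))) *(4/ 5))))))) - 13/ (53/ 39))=1625 *sqrt(20805)/ 4088+4413703/ 1272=3527.23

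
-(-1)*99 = 99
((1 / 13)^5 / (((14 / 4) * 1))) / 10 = 1 / 12995255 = 0.00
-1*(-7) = 7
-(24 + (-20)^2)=-424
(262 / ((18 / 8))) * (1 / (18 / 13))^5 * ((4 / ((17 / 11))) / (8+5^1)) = 41156401 / 9034497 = 4.56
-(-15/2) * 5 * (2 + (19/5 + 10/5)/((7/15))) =541.07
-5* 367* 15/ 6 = -9175/ 2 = -4587.50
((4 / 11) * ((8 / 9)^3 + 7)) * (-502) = -11274920 / 8019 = -1406.03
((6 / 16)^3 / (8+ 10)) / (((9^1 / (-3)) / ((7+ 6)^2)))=-0.17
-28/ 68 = -7/ 17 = -0.41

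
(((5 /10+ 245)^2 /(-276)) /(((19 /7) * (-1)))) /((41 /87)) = 48939443 /286672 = 170.72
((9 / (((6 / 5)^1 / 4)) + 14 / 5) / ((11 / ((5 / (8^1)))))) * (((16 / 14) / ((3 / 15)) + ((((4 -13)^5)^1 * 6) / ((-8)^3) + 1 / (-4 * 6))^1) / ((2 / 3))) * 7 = 153773903 / 11264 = 13651.80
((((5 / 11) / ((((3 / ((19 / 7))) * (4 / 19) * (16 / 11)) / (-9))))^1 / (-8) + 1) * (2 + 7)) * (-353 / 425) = -28589823 / 1523200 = -18.77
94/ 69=1.36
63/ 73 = 0.86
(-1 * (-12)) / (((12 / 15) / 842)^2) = 13293075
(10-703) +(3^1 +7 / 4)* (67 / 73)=-201083 / 292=-688.64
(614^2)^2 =142125984016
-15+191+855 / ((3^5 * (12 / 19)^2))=718583 / 3888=184.82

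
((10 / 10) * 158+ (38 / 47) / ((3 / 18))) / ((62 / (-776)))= -2969752 / 1457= -2038.26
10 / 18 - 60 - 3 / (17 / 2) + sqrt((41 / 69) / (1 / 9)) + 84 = sqrt(2829) / 23 + 3703 / 153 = 26.52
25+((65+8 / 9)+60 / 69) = 91.76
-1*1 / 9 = -1 / 9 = -0.11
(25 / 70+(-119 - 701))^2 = 131675625 / 196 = 671814.41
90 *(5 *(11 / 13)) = 4950 / 13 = 380.77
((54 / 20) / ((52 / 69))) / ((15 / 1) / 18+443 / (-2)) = -5589 / 344240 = -0.02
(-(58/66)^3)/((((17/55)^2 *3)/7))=-4268075/257499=-16.58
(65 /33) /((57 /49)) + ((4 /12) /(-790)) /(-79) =198776477 /117393210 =1.69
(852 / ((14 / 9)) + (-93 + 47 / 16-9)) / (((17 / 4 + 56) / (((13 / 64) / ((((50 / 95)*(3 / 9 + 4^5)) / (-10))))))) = -37234509 / 1327142656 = -0.03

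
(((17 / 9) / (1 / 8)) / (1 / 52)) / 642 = 3536 / 2889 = 1.22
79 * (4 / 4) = 79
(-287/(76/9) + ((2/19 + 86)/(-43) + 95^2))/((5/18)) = 264384783/8170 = 32360.44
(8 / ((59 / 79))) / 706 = 316 / 20827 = 0.02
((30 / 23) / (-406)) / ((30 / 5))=-5 / 9338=-0.00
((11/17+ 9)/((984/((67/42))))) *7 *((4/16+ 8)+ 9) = 1541/816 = 1.89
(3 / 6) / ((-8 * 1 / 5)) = -5 / 16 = -0.31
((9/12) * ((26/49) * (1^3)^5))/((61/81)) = 3159/5978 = 0.53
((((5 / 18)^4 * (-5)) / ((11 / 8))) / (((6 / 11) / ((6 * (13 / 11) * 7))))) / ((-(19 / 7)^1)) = 1990625 / 2742498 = 0.73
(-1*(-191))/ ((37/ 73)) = 13943/ 37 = 376.84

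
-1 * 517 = -517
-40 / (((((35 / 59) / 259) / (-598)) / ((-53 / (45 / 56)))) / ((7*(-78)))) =5641312931072 / 15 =376087528738.13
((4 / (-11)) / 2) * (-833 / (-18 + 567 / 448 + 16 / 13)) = -1386112 / 141889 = -9.77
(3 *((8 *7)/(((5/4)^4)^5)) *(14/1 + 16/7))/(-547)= -3008263813595136/52165985107421875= -0.06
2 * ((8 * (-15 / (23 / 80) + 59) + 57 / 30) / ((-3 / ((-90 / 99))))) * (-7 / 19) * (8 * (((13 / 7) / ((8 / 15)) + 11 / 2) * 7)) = -91524874 / 14421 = -6346.64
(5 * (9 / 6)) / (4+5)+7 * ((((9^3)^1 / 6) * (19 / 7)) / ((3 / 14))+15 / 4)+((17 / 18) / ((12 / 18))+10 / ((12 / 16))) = 10814.83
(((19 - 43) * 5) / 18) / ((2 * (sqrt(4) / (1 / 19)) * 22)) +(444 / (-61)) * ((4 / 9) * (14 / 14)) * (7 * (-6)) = 10392847 / 76494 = 135.86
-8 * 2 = -16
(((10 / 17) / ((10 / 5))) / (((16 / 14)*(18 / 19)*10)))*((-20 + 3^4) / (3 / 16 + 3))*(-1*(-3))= 8113 / 5202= 1.56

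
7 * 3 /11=21 /11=1.91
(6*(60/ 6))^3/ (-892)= -54000/ 223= -242.15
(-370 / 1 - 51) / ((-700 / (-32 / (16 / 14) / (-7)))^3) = 421 / 5359375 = 0.00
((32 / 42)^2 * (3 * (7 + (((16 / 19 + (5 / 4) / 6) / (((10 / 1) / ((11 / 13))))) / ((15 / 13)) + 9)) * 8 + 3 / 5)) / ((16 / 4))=35244128 / 628425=56.08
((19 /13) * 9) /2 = 171 /26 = 6.58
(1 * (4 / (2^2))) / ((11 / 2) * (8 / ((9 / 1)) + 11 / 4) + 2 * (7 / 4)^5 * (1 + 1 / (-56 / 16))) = 4608 / 200269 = 0.02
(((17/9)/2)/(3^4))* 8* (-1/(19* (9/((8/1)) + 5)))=-544/678699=-0.00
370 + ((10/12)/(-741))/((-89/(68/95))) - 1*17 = 1326959863/3759093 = 353.00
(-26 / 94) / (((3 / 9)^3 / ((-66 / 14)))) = 35.21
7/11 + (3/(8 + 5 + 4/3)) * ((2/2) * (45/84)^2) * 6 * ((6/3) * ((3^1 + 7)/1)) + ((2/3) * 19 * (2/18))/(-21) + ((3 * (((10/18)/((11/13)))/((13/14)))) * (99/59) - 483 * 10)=-1067458060447/221525766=-4818.66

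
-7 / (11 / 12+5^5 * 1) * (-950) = 79800 / 37511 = 2.13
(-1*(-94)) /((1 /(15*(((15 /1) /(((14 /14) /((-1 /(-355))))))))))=4230 /71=59.58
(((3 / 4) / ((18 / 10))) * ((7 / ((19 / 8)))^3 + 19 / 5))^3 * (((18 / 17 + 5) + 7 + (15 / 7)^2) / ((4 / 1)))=5025560499584974190101 / 619312555583785728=8114.74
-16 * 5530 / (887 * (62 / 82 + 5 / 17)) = -15417640 / 162321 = -94.98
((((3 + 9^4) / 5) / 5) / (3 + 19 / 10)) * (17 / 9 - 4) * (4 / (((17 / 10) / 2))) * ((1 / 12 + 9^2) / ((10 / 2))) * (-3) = 46228064 / 1785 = 25898.08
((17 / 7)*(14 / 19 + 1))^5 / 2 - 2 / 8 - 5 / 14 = 111032256464719 / 166463183572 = 667.01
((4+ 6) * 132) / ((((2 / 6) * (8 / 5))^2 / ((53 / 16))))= 1967625 / 128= 15372.07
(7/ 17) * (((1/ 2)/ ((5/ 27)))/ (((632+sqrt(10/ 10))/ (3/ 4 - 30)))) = -7371/ 143480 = -0.05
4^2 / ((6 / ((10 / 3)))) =80 / 9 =8.89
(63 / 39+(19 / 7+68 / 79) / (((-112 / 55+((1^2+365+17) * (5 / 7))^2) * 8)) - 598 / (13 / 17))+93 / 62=-778.88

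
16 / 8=2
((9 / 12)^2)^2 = 81 / 256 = 0.32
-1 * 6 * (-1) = 6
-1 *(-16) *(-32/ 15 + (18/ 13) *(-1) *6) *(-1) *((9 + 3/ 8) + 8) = 566008/ 195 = 2902.61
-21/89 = -0.24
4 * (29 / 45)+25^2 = 28241 / 45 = 627.58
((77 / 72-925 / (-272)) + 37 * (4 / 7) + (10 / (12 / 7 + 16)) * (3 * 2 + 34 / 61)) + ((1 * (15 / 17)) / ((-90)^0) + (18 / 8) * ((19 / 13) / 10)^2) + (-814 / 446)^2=33.58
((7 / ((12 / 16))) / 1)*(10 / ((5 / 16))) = 298.67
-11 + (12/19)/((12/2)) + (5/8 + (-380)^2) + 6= 21948151/152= 144395.73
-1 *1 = -1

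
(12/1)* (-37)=-444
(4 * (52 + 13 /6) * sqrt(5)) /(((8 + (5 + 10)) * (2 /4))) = 42.13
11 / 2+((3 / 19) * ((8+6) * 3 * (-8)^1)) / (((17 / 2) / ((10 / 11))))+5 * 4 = 140883 / 7106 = 19.83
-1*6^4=-1296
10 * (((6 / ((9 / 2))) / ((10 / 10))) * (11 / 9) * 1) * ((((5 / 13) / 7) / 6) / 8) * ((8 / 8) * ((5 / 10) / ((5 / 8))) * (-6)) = -0.09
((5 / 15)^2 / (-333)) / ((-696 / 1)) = 1 / 2085912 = 0.00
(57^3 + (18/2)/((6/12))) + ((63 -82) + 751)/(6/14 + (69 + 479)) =711030153/3839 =185212.33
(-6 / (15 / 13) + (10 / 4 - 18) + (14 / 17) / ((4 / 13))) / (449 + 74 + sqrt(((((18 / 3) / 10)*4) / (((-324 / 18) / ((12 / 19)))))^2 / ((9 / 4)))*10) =-87324 / 2536655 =-0.03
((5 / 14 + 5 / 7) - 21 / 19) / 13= -9 / 3458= -0.00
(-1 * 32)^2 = 1024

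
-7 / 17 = -0.41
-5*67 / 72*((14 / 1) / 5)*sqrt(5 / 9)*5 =-2345*sqrt(5) / 108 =-48.55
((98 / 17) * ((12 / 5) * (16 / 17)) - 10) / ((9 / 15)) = 4366 / 867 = 5.04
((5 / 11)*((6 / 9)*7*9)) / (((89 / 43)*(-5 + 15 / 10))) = -2580 / 979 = -2.64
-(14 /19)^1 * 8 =-112 /19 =-5.89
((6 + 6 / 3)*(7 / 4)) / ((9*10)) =7 / 45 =0.16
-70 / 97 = -0.72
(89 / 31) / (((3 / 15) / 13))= 5785 / 31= 186.61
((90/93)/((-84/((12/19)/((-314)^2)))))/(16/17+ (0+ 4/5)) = -1275/30081836792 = -0.00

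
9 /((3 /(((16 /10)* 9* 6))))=1296 /5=259.20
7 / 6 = 1.17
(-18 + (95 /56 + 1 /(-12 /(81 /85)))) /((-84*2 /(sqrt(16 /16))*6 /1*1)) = 77983 /4798080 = 0.02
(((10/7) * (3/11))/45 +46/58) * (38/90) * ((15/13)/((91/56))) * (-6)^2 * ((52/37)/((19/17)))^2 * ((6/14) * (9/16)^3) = 3394702953/3252623528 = 1.04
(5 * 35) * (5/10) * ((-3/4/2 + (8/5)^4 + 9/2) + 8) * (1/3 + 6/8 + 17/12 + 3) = 8989.08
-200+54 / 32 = -3173 / 16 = -198.31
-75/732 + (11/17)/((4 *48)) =-19729/199104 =-0.10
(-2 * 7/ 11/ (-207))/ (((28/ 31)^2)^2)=923521/ 99969408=0.01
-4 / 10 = -2 / 5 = -0.40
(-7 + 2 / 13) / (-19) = 89 / 247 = 0.36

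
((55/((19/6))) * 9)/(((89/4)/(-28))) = -332640/1691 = -196.71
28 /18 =1.56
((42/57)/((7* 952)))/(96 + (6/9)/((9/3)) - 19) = 9/6285580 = 0.00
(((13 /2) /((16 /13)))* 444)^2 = 351900081 /64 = 5498438.77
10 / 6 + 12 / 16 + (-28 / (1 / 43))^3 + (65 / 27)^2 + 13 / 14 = -35625832210985 / 20412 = -1745337654.86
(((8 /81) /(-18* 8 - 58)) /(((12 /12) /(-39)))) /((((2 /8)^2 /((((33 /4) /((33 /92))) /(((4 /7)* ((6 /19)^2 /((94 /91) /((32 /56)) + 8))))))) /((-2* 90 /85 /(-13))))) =2324840 /11817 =196.74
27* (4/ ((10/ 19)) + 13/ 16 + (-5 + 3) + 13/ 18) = 15411/ 80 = 192.64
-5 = -5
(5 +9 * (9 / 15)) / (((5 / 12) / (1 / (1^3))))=624 / 25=24.96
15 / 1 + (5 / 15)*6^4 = 447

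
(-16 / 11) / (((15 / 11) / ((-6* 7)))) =224 / 5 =44.80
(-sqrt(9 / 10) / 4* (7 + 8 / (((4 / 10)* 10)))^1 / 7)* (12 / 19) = -81* sqrt(10) / 1330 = -0.19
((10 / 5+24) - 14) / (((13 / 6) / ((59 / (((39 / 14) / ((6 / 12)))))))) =9912 / 169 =58.65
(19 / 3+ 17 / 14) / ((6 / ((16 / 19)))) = 1268 / 1197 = 1.06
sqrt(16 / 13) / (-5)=-4 * sqrt(13) / 65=-0.22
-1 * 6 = -6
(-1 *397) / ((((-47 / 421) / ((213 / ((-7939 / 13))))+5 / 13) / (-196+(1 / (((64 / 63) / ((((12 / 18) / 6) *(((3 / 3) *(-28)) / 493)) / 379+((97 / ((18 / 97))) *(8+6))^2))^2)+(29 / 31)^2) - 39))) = -4772347550093446862149635709729050076324163 / 3048076542789064809897984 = -1565691505150533976.41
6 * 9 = 54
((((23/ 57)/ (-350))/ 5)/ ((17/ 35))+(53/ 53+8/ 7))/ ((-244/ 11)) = -7992479/ 82752600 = -0.10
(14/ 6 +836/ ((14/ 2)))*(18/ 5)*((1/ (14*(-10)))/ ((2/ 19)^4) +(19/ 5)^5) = 7884573887817/ 24500000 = 321819.34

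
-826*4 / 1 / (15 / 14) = -46256 / 15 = -3083.73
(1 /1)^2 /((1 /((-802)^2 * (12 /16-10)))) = -5949637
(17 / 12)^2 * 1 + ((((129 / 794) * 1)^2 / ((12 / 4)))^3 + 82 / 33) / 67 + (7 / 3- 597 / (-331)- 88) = -81.82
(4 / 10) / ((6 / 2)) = 2 / 15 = 0.13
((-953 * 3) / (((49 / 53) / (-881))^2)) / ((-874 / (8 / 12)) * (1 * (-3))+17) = -6233295435891 / 9483950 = -657246.76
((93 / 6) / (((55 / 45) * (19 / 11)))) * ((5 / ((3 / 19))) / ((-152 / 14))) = -21.41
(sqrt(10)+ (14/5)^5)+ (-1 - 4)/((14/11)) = sqrt(10)+ 7357661/43750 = 171.34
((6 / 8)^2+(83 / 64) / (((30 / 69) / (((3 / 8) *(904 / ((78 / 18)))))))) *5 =1946133 / 1664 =1169.55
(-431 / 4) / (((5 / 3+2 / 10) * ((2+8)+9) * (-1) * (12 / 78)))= 84045 / 4256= 19.75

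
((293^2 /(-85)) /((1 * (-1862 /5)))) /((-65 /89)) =-7640561 /2057510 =-3.71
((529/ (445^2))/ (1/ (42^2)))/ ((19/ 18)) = 16796808/ 3762475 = 4.46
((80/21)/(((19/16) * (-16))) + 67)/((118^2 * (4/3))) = 26653/7407568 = 0.00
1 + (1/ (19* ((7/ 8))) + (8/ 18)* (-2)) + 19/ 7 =3454/ 1197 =2.89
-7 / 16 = -0.44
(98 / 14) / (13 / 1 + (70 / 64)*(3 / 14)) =64 / 121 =0.53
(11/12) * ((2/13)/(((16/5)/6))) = 55/208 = 0.26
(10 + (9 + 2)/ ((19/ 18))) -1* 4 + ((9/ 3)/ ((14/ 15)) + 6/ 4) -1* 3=2412/ 133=18.14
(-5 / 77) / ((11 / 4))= -0.02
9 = 9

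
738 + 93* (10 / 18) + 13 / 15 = 11858 / 15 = 790.53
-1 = -1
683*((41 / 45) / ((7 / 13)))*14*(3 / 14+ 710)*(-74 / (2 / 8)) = -1071413373992 / 315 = -3401312298.39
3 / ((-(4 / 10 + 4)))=-15 / 22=-0.68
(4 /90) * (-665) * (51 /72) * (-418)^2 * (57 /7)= -268070297 /9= -29785588.56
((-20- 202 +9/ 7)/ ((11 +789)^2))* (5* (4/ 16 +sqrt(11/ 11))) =-309/ 143360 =-0.00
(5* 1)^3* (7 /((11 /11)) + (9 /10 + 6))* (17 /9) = 3281.94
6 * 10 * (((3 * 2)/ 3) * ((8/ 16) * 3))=180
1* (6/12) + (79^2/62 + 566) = 20682/31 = 667.16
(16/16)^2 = 1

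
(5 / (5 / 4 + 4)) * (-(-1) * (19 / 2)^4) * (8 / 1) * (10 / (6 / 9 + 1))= 2606420 / 7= 372345.71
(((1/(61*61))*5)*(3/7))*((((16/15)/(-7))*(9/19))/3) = -48/3464251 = -0.00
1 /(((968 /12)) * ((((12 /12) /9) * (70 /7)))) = 27 /2420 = 0.01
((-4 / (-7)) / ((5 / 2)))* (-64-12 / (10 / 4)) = -2752 / 175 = -15.73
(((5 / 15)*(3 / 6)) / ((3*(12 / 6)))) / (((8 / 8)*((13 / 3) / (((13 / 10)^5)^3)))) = 3937376385699289 / 12000000000000000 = 0.33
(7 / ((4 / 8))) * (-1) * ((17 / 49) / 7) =-0.69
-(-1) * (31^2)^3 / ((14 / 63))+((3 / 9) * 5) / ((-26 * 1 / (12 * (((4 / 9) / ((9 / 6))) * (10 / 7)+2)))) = 3993766562.64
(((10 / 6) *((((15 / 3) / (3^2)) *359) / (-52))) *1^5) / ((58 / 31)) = -278225 / 81432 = -3.42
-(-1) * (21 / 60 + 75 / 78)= 1.31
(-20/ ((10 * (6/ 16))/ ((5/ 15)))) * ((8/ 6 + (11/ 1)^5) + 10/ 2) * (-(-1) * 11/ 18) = -42519136/ 243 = -174975.87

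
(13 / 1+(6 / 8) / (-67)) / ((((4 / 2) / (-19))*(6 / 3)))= -66139 / 1072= -61.70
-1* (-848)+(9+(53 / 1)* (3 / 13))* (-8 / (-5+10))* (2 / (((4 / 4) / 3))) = 41872 / 65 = 644.18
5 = 5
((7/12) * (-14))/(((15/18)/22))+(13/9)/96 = -931327/4320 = -215.58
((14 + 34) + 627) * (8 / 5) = 1080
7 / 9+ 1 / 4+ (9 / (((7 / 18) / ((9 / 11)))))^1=55337 / 2772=19.96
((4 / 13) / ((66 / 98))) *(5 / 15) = 196 / 1287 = 0.15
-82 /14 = -41 /7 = -5.86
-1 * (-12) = 12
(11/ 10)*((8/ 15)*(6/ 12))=22/ 75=0.29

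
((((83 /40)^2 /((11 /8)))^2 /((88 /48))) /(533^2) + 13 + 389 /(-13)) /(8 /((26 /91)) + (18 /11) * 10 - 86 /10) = -127979766825037 /270460682492000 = -0.47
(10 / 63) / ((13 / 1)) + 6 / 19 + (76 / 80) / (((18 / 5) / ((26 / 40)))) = 1243703 / 2489760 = 0.50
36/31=1.16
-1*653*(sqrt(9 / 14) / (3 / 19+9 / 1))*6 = -343.03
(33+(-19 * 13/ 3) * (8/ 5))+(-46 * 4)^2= 506359/ 15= 33757.27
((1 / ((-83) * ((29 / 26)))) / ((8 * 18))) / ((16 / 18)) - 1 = -154061 / 154048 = -1.00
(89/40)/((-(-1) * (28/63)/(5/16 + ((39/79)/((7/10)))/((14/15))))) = 10598031/1981952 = 5.35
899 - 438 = 461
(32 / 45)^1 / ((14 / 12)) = 64 / 105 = 0.61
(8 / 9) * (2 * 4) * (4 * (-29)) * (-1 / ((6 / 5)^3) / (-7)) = -116000 / 1701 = -68.20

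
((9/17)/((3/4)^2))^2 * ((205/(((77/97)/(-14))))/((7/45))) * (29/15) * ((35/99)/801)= -1476262400/84030507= -17.57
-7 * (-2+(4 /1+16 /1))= -126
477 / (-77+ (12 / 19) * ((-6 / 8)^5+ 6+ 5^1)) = -2320128 / 341465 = -6.79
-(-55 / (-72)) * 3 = -55 / 24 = -2.29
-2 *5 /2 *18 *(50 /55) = -900 /11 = -81.82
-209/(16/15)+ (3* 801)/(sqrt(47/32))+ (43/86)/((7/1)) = -21937/112+ 9612* sqrt(94)/47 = 1786.94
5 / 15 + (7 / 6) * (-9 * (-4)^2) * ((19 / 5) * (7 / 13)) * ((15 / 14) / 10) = -7117 / 195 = -36.50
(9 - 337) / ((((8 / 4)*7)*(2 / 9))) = -738 / 7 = -105.43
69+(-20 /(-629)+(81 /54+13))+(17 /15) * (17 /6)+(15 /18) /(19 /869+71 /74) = 1158932399 /13231015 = 87.59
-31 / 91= -0.34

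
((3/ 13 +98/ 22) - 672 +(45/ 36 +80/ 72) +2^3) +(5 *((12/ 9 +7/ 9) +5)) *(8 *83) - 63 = 13092471/ 572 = 22888.94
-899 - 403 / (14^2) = -176607 / 196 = -901.06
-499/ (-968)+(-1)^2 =1467/ 968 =1.52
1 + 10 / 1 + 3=14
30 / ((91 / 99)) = 2970 / 91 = 32.64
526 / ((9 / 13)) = 6838 / 9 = 759.78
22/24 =11/12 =0.92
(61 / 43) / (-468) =-0.00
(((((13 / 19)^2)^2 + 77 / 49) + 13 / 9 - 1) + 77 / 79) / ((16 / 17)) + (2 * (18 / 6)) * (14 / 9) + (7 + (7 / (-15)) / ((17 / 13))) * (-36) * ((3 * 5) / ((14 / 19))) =-856653521023355 / 176421271824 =-4855.73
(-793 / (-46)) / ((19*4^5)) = 793 / 894976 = 0.00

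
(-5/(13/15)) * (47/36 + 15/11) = -26425/1716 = -15.40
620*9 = 5580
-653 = -653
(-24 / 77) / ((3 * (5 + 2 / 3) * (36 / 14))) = -4 / 561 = -0.01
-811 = -811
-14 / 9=-1.56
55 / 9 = 6.11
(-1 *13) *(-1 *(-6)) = -78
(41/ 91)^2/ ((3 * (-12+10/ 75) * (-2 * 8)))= 8405/ 23584288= 0.00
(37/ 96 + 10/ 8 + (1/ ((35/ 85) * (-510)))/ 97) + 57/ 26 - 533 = -2242081973/ 4236960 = -529.17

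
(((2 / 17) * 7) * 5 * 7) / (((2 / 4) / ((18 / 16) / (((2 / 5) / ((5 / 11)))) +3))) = 184485 / 748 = 246.64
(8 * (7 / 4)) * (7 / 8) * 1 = 49 / 4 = 12.25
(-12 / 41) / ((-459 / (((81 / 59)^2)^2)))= 19131876 / 8445800617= 0.00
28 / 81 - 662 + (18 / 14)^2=-2619545 / 3969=-660.00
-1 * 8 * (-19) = 152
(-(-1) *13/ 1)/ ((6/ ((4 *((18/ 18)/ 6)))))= 13/ 9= 1.44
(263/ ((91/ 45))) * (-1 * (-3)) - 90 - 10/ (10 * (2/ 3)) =298.66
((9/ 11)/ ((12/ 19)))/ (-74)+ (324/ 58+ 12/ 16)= 596637/ 94424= 6.32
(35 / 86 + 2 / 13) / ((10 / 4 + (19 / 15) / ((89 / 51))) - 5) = -0.32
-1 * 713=-713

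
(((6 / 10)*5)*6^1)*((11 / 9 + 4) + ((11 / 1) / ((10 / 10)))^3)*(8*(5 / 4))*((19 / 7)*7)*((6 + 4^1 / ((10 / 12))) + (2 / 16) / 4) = 197990051 / 4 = 49497512.75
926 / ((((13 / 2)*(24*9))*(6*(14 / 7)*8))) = 463 / 67392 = 0.01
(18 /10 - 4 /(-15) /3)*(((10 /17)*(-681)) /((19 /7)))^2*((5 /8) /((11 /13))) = 4102996625 /135014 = 30389.42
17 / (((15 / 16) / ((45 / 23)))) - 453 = -9603 / 23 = -417.52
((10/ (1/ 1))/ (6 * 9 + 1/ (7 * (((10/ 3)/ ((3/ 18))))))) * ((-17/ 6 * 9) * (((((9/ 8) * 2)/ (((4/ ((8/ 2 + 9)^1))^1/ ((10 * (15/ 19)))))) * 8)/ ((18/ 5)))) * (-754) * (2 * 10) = 1312242750000/ 143659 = 9134427.71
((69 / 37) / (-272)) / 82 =-69 / 825248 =-0.00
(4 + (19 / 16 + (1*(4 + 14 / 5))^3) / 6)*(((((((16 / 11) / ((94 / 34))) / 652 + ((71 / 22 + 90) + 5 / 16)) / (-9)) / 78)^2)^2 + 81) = 1835730078854862776951202143042104649839 / 400387718067946696317082162692096000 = 4584.88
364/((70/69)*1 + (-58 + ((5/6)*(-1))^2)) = -301392/46609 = -6.47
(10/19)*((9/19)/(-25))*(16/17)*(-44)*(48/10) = 304128/153425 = 1.98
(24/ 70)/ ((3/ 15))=12/ 7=1.71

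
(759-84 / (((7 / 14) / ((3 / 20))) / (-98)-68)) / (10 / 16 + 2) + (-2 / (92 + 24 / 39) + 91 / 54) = 23674432792 / 81278127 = 291.28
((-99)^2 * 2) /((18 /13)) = 14157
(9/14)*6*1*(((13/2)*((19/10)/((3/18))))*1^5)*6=1714.89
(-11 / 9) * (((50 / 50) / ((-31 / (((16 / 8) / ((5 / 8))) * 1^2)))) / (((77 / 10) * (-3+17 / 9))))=-16 / 1085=-0.01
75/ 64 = 1.17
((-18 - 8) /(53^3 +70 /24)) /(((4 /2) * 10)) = -78 /8932795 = -0.00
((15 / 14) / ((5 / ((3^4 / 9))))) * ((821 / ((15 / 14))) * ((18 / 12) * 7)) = 155169 / 10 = 15516.90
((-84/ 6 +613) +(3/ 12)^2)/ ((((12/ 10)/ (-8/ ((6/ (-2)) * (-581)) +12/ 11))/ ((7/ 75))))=369697/ 7304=50.62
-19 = -19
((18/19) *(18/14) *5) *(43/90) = 387/133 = 2.91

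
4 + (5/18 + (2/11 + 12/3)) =1675/198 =8.46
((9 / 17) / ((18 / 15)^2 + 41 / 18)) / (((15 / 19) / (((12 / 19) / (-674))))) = -1620 / 9584617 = -0.00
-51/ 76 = -0.67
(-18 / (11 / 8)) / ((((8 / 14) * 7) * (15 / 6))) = -72 / 55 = -1.31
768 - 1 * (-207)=975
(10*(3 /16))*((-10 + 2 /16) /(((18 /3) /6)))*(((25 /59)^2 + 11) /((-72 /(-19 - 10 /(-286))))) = -434253915 /7964528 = -54.52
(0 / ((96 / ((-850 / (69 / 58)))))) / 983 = 0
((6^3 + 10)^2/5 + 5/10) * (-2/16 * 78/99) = -120731/120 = -1006.09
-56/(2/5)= -140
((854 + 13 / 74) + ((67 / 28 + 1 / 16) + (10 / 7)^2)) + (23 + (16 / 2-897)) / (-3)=99845987 / 87024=1147.34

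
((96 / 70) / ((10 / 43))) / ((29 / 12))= 12384 / 5075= 2.44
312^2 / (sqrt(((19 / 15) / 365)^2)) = 532958400 / 19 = 28050442.11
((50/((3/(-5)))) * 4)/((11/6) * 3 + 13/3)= -2000/59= -33.90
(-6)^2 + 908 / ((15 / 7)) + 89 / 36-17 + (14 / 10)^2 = 402449 / 900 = 447.17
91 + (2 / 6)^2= 820 / 9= 91.11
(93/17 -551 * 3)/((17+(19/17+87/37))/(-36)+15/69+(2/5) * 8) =-4290265440/7418467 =-578.32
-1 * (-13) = 13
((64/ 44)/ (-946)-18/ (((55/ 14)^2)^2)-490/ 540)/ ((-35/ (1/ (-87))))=-0.00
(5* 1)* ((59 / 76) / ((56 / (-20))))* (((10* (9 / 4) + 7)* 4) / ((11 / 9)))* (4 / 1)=-783225 / 1463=-535.36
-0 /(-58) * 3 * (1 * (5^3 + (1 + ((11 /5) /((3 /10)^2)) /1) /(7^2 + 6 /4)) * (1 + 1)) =0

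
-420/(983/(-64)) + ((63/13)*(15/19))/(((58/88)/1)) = 233414580/7041229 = 33.15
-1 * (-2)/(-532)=-1/266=-0.00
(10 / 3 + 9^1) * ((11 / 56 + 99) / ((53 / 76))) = 3905165 / 2226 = 1754.34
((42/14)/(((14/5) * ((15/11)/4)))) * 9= 28.29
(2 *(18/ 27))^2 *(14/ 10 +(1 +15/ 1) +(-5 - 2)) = 832/ 45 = 18.49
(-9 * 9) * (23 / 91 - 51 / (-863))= -1983690 / 78533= -25.26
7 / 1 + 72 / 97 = 751 / 97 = 7.74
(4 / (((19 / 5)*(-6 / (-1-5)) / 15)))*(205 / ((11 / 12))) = 738000 / 209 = 3531.10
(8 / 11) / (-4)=-2 / 11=-0.18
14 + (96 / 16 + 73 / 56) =1193 / 56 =21.30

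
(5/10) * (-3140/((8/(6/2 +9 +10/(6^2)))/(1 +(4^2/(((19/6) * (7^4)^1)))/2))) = -7922539495/3284568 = -2412.05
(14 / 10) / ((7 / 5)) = 1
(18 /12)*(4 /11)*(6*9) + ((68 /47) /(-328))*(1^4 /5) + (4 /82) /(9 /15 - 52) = 1604474601 /54476290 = 29.45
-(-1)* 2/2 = 1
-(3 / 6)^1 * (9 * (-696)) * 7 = 21924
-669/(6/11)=-2453/2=-1226.50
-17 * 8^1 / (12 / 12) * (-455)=61880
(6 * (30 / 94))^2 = 8100 / 2209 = 3.67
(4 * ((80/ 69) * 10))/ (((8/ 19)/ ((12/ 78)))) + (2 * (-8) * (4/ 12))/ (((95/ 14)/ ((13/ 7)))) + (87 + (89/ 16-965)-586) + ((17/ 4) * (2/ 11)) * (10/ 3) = -21602529059/ 14997840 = -1440.38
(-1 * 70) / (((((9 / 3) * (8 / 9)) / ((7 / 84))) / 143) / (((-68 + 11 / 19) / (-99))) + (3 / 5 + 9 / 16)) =-31085600 / 662163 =-46.95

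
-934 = -934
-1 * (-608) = 608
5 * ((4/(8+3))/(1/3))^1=60/11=5.45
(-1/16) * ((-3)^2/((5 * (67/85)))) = -153/1072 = -0.14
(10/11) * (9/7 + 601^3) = 15195726160/77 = 197347092.99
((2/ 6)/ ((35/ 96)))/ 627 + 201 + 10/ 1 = 4630427/ 21945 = 211.00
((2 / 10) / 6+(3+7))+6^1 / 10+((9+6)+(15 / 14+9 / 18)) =5713 / 210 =27.20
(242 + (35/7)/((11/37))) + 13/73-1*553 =-236085/803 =-294.00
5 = 5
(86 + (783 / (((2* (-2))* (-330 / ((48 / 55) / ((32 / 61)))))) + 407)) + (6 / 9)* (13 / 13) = 71823689 / 145200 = 494.65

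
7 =7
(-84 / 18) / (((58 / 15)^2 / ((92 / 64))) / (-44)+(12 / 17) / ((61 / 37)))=-137739525 / 5660414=-24.33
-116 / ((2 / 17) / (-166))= 163676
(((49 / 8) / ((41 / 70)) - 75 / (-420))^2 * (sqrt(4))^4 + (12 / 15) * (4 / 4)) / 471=745749976 / 193978995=3.84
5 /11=0.45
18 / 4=9 / 2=4.50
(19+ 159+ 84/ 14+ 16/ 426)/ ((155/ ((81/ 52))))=52920/ 28613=1.85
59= 59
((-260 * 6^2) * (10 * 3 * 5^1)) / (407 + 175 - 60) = -78000 / 29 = -2689.66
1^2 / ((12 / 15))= 1.25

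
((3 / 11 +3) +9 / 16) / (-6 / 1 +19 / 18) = -6075 / 7832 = -0.78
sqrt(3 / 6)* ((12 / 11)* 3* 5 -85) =-755* sqrt(2) / 22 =-48.53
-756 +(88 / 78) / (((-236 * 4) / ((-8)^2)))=-1739732 / 2301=-756.08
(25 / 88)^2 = 625 / 7744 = 0.08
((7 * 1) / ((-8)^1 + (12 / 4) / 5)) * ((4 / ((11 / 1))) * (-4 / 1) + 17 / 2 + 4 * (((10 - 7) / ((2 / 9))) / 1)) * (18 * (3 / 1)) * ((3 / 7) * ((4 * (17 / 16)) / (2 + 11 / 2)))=-616437 / 814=-757.29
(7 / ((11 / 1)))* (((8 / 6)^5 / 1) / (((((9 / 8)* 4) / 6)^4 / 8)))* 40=587202560 / 216513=2712.09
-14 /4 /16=-7 /32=-0.22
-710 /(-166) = 355 /83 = 4.28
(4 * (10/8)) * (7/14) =5/2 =2.50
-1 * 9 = -9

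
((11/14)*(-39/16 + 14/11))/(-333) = 205/74592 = 0.00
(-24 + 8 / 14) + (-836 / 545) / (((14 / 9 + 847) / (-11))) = -13918688 / 594595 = -23.41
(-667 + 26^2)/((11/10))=90/11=8.18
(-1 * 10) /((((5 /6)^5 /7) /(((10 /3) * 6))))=-435456 /125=-3483.65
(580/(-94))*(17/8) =-2465/188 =-13.11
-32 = -32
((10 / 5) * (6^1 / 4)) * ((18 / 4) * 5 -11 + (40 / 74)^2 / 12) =94661 / 2738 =34.57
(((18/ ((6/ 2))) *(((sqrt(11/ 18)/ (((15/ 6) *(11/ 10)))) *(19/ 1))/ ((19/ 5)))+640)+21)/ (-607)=-661/ 607 - 20 *sqrt(22)/ 6677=-1.10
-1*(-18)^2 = -324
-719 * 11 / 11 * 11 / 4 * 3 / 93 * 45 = -355905 / 124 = -2870.20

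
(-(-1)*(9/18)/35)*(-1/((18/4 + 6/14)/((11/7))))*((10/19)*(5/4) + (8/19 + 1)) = -869/91770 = -0.01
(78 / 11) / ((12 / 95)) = 1235 / 22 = 56.14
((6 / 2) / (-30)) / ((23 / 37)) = -37 / 230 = -0.16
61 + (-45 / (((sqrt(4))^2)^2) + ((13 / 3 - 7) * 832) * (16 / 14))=-832417 / 336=-2477.43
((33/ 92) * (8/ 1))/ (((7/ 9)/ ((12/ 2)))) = 3564/ 161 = 22.14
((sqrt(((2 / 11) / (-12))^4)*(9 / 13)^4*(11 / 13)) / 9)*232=4698 / 4084223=0.00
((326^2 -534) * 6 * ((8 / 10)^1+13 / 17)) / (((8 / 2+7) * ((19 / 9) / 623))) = 24901606548 / 935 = 26632734.28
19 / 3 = 6.33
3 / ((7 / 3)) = 9 / 7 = 1.29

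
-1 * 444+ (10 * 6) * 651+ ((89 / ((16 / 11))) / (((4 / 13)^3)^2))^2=22330005857332914457 / 4294967296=5199109636.56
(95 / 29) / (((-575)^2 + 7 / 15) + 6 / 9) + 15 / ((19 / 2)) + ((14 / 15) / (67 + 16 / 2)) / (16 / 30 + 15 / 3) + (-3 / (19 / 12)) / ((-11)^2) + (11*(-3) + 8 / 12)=-21109587855100759 / 686093819866400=-30.77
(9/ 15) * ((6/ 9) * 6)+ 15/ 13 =3.55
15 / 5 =3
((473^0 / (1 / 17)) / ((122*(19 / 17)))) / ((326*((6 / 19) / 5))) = 1445 / 238632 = 0.01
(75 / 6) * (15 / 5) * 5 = 375 / 2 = 187.50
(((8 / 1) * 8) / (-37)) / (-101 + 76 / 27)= 1728 / 98087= 0.02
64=64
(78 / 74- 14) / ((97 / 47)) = -22513 / 3589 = -6.27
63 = 63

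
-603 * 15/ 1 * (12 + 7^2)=-551745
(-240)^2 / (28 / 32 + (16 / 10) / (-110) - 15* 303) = -42240000 / 3332369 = -12.68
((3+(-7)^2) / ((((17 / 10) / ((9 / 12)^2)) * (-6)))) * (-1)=195 / 68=2.87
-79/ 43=-1.84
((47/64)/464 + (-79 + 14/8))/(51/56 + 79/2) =-517993/270976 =-1.91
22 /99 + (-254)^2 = 580646 /9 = 64516.22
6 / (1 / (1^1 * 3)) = 18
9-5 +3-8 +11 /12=-1 /12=-0.08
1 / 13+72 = 937 / 13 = 72.08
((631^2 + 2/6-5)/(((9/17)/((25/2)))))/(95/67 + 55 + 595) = 6802500955/471366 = 14431.46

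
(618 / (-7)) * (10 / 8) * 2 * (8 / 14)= -6180 / 49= -126.12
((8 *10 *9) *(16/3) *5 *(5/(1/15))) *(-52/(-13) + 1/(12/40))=10560000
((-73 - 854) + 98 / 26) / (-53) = 12002 / 689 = 17.42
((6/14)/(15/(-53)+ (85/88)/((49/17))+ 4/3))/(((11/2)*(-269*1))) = -53424/255512071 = -0.00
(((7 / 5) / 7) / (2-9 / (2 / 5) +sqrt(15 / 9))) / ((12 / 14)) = -287 / 25115-14 *sqrt(15) / 75345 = -0.01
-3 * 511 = -1533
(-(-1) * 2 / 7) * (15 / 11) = 30 / 77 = 0.39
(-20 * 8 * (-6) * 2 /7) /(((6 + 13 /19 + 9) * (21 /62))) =376960 /7301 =51.63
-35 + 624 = 589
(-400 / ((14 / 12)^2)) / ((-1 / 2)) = 28800 / 49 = 587.76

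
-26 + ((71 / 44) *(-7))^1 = -1641 / 44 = -37.30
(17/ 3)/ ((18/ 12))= 34/ 9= 3.78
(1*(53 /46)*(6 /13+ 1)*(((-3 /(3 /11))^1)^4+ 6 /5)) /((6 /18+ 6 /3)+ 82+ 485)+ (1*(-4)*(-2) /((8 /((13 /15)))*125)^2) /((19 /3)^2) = 1559424333343403 /36007775781250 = 43.31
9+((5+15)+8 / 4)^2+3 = 496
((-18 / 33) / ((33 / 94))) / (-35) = 188 / 4235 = 0.04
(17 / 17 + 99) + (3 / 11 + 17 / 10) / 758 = 8338217 / 83380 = 100.00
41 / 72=0.57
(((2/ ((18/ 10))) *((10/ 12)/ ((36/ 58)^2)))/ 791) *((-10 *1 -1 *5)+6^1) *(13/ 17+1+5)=-2417875/ 13070484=-0.18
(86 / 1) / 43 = 2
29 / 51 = 0.57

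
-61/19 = -3.21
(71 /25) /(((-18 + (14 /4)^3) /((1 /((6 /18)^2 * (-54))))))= -284 /14925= -0.02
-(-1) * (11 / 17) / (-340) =-11 / 5780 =-0.00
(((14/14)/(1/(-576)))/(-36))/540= 4/135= 0.03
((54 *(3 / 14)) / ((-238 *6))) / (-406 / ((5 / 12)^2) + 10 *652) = -675 / 348313952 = -0.00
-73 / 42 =-1.74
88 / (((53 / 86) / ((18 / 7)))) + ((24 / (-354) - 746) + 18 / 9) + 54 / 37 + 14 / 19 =-5765731236 / 15387967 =-374.69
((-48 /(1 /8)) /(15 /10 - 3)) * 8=2048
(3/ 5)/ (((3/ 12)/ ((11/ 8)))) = 33/ 10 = 3.30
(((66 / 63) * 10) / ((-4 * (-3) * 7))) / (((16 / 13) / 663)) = 67.18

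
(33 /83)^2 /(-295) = -1089 /2032255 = -0.00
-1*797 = -797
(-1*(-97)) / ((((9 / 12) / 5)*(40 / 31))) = 3007 / 6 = 501.17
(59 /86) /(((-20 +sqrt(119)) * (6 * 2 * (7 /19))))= -5605 /507486-1121 * sqrt(119) /2029944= -0.02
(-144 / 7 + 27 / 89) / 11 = -12627 / 6853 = -1.84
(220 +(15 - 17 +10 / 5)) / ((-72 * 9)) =-55 / 162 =-0.34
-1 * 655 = -655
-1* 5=-5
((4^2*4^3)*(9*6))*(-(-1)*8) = 442368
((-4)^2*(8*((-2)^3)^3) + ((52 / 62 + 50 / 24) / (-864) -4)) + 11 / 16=-21064860439 / 321408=-65539.32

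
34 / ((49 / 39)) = 1326 / 49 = 27.06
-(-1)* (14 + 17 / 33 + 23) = 1238 / 33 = 37.52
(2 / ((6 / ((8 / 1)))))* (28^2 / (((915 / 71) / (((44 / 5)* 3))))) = 19593728 / 4575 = 4282.78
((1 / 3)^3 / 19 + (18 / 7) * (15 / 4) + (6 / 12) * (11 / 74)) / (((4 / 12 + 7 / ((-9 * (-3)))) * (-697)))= -5165407 / 219515968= -0.02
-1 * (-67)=67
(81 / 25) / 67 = 81 / 1675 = 0.05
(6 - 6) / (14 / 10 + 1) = 0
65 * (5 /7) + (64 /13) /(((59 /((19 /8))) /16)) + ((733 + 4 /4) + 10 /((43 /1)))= 180960925 /230867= 783.83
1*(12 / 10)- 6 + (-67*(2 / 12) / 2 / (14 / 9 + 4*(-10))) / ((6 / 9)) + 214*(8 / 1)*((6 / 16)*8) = 71018823 / 13840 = 5131.42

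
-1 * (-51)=51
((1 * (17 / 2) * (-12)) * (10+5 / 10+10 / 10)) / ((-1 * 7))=1173 / 7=167.57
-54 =-54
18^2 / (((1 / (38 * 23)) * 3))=94392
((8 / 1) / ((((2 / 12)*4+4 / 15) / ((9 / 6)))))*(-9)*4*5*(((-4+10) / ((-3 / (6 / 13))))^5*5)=20155392000 / 2599051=7754.90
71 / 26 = 2.73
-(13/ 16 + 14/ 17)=-1.64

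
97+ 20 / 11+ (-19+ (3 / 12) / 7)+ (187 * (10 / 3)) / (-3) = -354605 / 2772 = -127.92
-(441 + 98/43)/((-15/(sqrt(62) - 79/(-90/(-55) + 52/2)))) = -16564009/196080 + 19061 *sqrt(62)/645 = 148.22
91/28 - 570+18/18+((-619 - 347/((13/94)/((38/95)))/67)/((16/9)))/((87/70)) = -172302835/202072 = -852.68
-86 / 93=-0.92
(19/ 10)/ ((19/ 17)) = 17/ 10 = 1.70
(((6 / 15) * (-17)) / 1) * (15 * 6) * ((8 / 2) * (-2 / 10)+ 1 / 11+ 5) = -144432 / 55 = -2626.04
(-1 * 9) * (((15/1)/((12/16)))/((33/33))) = -180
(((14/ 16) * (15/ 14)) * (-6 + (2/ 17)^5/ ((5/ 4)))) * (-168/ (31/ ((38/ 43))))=50986911654/ 1892669381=26.94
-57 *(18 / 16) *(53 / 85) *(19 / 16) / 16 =-2.97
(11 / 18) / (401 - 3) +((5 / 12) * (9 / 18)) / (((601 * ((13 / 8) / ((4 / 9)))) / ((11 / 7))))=1979923 / 1175418972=0.00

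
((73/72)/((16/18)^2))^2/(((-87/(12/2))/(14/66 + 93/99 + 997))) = -4739362137/41811968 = -113.35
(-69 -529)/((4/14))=-2093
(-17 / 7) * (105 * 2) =-510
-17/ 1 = -17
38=38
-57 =-57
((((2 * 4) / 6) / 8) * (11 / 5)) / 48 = 11 / 1440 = 0.01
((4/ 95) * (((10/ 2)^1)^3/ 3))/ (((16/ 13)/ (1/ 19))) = 325/ 4332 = 0.08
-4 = -4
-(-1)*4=4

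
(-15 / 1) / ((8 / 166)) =-1245 / 4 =-311.25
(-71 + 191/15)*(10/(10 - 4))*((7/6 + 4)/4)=-13547/108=-125.44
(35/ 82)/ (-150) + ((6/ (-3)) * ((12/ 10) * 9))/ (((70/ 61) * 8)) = -101413/ 43050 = -2.36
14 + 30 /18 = 47 /3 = 15.67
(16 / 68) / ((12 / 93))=31 / 17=1.82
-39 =-39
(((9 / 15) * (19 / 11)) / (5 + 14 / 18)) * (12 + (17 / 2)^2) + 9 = 24.11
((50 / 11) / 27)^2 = 2500 / 88209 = 0.03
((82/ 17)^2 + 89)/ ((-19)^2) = 32445/ 104329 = 0.31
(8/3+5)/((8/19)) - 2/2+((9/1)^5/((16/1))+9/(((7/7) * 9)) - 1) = 3707.77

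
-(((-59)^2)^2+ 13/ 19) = -230229872/ 19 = -12117361.68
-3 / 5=-0.60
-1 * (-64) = 64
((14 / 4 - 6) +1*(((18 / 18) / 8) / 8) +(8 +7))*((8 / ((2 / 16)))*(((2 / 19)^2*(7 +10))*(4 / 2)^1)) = 108936 / 361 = 301.76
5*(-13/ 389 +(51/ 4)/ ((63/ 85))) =2805065/ 32676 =85.84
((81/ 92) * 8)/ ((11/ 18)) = 2916/ 253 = 11.53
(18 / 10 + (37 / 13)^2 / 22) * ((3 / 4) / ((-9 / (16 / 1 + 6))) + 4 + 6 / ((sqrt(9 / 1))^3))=1733201 / 334620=5.18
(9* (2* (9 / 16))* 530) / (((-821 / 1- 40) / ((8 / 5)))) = -2862 / 287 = -9.97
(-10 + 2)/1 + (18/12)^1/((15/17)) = -63/10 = -6.30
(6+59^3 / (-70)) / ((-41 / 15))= 14997 / 14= 1071.21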